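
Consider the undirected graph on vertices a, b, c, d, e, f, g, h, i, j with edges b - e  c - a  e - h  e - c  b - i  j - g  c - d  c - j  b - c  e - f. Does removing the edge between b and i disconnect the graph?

Yes

Removing b - i leaves no path between b and i: the component count goes from 1 to 2. So it is a bridge.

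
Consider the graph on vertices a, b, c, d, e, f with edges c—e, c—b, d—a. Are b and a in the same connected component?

No

The component containing b is {b, c, e}, and a is not in it.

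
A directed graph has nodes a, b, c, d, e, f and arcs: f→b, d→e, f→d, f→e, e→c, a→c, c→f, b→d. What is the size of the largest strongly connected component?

5

{b, c, d, e, f} are all mutually reachable — one SCC of size 5.
{a} is an SCC by itself.
The largest has 5 vertices.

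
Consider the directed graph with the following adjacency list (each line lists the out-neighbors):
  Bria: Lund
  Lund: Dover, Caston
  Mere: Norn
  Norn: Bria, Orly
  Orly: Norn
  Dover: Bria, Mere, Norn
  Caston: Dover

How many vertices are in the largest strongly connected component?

7

{Bria, Lund, Mere, Norn, Orly, Dover, Caston} are all mutually reachable — one SCC of size 7.
The largest has 7 vertices.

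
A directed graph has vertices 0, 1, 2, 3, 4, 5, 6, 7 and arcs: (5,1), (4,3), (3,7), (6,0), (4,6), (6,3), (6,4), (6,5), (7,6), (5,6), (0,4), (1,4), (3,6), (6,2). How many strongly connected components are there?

{0, 1, 3, 4, 5, 6, 7} are all mutually reachable — one SCC of size 7.
{2} is an SCC by itself.
That gives 2 strongly connected components.

2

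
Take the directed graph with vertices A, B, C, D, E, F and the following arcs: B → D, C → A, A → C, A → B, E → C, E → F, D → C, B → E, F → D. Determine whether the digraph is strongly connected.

From A we can reach every vertex (A, B, C, D, E, F), and every vertex can reach A (A, B, C, D, E, F). So the whole graph is one strongly connected component.

Yes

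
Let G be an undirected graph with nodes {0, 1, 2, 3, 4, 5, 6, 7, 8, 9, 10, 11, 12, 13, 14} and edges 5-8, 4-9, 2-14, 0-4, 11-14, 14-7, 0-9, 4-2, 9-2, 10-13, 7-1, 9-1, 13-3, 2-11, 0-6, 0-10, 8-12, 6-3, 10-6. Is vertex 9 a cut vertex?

No

Deleting 9 leaves 2 components (was 2), so 9 is not a cut vertex.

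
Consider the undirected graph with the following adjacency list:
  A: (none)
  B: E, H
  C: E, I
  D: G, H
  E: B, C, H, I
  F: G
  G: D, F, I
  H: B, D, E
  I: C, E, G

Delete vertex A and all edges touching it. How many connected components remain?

1

With A gone, the remaining components are: {B, C, D, E, F, G, H, I}.
That is 1 component.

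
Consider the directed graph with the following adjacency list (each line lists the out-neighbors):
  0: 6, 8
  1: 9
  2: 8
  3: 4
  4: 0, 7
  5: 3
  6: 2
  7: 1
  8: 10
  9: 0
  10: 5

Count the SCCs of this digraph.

{0, 1, 2, 3, 4, 5, 6, 7, 8, 9, 10} are all mutually reachable — one SCC of size 11.
That gives 1 strongly connected component.

1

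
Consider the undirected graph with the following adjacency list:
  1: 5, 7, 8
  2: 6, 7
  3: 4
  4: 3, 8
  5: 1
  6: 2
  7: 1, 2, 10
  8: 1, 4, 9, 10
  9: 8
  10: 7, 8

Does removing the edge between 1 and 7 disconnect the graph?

After removing 1-7, the path 1-8-10-7 still connects them, so the edge is not a bridge.

No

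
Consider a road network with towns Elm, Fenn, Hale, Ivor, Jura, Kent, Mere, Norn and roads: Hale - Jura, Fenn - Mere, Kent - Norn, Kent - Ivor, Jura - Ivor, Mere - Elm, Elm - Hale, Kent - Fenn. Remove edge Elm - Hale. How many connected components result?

1

Elm and Hale are still connected via Elm-Mere-Fenn-Kent-Ivor-Jura-Hale, so the component count stays at 1.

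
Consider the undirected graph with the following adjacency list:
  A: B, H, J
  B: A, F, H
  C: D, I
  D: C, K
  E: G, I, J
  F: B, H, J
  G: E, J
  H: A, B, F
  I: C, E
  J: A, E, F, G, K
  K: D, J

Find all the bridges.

The edges on the cycle F-H-B-F are not bridges since each lies on that cycle.
Every edge lies on some cycle, so there are no bridges.

none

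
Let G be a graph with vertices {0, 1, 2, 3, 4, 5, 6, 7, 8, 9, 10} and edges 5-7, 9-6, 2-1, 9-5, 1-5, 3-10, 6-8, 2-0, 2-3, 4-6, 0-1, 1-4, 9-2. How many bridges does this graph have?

The edges on the cycle 9-2-0-1-4-6-9 are not bridges since each lies on that cycle.
But removing 3-10 disconnects 3 from 10; removing 6-8 disconnects 6 from 8; removing 5-7 disconnects 5 from 7; removing 3-2 disconnects 3 from 2 — these are bridges.
That makes 4 bridges.

4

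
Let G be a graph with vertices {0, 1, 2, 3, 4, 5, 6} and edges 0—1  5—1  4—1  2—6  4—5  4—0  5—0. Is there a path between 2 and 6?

From 2 we can reach 2, 6, which includes 6.

Yes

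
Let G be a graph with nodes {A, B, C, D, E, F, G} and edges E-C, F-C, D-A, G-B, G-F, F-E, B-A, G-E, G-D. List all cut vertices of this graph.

Removing G increases the component count from 1 to 2, so G is a cut vertex.
By contrast removing E leaves 1 component; it is not a cut vertex. No other vertex is a cut vertex either.

G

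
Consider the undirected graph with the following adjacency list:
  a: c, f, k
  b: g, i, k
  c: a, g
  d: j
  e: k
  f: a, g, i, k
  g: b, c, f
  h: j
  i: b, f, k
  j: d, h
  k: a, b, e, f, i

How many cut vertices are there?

Removing j increases the component count from 2 to 3, so j is a cut vertex.
Removing k increases the component count from 2 to 3, so k is a cut vertex.
By contrast removing h leaves 2 components; it is not a cut vertex. No other vertex is a cut vertex either.

2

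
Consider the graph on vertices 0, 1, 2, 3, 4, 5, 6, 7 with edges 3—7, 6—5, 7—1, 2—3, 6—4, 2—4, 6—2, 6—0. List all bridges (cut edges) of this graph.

The edges on the cycle 6-2-4-6 are not bridges since each lies on that cycle.
But removing 3—7 disconnects 3 from 7; removing 6—0 disconnects 6 from 0; removing 6—5 disconnects 6 from 5; removing 2—3 disconnects 2 from 3 — these are bridges.
In total 5 edges are bridges.

0-6, 1-7, 2-3, 3-7, 5-6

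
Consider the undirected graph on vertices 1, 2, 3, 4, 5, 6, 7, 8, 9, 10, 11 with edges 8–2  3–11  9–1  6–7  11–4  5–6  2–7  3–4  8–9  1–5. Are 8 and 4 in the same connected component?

No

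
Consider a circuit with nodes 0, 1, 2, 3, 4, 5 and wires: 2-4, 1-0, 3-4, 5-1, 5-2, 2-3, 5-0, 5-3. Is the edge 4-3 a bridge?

No

After removing 4-3, the path 4-2-3 still connects them, so the edge is not a bridge.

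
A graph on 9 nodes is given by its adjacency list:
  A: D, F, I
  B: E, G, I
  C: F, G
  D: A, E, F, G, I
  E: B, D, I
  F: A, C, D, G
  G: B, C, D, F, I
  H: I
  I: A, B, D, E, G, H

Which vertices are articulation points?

Removing I increases the component count from 1 to 2, so I is a cut vertex.
By contrast removing H leaves 1 component; it is not a cut vertex. No other vertex is a cut vertex either.

I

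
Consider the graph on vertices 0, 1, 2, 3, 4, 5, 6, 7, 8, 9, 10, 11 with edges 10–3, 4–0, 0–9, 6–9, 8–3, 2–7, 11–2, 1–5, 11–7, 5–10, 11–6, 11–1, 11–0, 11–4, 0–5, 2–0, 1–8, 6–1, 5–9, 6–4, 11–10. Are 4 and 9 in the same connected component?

Yes

From 4 we can reach 0, 1, 2, 3, 4, 5, 6, 7, 8, 9, 10, 11, which includes 9.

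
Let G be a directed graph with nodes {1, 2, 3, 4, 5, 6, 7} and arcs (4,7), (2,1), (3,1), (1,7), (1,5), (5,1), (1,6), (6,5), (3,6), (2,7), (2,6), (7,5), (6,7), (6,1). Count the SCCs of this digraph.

{1, 5, 6, 7} are all mutually reachable — one SCC of size 4.
{3} is an SCC by itself.
{2} is an SCC by itself.
{4} is an SCC by itself.
That gives 4 strongly connected components.

4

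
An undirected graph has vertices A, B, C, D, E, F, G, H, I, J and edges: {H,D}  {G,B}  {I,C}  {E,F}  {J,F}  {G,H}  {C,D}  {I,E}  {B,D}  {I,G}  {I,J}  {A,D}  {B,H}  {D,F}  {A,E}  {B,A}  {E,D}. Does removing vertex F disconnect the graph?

No

Deleting F leaves 1 component (was 1) (its neighbors D, E, J remain connected to each other), so F is not a cut vertex.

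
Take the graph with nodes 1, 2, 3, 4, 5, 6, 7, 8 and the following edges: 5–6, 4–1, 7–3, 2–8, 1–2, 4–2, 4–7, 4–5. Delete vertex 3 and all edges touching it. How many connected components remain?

With 3 gone, the remaining components are: {1, 2, 4, 5, 6, 7, 8}.
That is 1 component.

1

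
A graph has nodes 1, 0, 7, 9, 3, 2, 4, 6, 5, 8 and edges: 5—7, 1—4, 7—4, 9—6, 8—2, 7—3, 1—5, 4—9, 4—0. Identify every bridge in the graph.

0-4, 2-8, 3-7, 4-9, 6-9

The edges on the cycle 1-5-7-4-1 are not bridges since each lies on that cycle.
But removing 4—9 disconnects 4 from 9; removing 9—6 disconnects 9 from 6; removing 8—2 disconnects 8 from 2; removing 4—0 disconnects 4 from 0 — these are bridges.
In total 5 edges are bridges.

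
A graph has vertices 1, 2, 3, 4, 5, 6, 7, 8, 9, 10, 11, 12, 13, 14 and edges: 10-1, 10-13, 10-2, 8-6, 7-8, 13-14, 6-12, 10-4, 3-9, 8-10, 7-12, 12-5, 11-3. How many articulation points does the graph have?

Removing 3 increases the component count from 2 to 3, so 3 is a cut vertex.
Removing 8 increases the component count from 2 to 3, so 8 is a cut vertex.
Removing 10 increases the component count from 2 to 6, so 10 is a cut vertex.
Likewise 12, 13 are cut vertices.
By contrast removing 14 leaves 2 components; it is not a cut vertex. No other vertex is a cut vertex either.

5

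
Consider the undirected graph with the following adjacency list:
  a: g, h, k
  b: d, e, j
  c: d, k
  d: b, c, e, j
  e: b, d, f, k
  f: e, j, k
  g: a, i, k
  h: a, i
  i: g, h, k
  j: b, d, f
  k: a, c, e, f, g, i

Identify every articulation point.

k

Removing k increases the component count from 1 to 2, so k is a cut vertex.
By contrast removing b leaves 1 component; it is not a cut vertex. No other vertex is a cut vertex either.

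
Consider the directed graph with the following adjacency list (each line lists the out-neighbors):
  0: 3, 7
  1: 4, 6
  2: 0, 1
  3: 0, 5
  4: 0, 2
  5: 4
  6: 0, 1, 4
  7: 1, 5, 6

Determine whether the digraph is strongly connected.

Yes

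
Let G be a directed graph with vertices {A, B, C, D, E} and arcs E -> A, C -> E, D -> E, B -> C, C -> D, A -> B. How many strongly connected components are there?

1

{A, B, C, D, E} are all mutually reachable — one SCC of size 5.
That gives 1 strongly connected component.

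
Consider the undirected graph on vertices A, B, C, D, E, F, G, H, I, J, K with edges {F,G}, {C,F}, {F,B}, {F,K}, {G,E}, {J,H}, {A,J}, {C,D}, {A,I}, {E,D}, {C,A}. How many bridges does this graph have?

6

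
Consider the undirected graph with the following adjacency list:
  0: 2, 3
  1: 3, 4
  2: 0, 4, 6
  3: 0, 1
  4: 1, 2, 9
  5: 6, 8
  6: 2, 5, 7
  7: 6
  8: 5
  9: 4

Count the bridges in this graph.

5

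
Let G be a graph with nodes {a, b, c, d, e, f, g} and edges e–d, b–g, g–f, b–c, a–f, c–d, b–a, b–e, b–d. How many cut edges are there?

0

The edges on the cycle b-g-f-a-b are not bridges since each lies on that cycle.
Every edge lies on some cycle, so there are no bridges.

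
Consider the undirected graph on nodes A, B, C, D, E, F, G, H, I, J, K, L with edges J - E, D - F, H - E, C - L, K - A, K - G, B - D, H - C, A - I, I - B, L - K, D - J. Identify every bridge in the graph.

D-F, G-K

The edges on the cycle H-C-L-K-A-I-B-D-J-E-H are not bridges since each lies on that cycle.
But removing G - K disconnects G from K; removing F - D disconnects F from D — these are bridges.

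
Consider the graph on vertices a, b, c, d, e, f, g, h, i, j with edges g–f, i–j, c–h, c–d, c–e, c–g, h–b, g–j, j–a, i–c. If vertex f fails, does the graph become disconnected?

No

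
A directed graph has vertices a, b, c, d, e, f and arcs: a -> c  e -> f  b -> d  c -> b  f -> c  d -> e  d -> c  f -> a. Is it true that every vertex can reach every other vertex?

Yes

From e we can reach every vertex (a, b, c, d, e, f), and every vertex can reach e (a, b, c, d, e, f). So the whole graph is one strongly connected component.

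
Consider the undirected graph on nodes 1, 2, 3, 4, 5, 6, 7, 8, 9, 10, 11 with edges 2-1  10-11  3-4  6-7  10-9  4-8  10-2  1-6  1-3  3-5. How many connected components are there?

Starting from 1 we can reach 1, 2, 3, 4, 5, 6, 7, 8, 9, 10, 11. That is one component of size 11.
Total: 1 component.

1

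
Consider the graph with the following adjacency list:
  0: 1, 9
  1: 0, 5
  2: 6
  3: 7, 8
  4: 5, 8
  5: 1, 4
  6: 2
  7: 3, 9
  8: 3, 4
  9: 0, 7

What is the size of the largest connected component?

Starting from 2 we can reach 2, 6. That is one component of size 2.
Starting from 0 we can reach 0, 1, 3, 4, 5, 7, 8, 9. That is one component of size 8.
The largest has 8 vertices.

8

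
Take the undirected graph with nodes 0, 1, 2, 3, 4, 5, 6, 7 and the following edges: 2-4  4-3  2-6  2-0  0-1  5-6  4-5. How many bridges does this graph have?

The edges on the cycle 2-4-5-6-2 are not bridges since each lies on that cycle.
But removing 0-1 disconnects 0 from 1; removing 4-3 disconnects 4 from 3; removing 2-0 disconnects 2 from 0 — these are bridges.
That makes 3 bridges.

3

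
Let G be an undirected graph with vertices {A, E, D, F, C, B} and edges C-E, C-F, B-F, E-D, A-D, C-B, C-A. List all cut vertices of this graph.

Removing C increases the component count from 1 to 2, so C is a cut vertex.
By contrast removing B leaves 1 component; it is not a cut vertex. No other vertex is a cut vertex either.

C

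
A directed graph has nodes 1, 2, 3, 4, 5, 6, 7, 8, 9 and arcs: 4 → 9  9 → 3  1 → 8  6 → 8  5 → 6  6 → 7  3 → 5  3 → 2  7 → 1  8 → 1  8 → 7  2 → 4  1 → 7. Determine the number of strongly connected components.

4

{2, 3, 4, 9} are all mutually reachable — one SCC of size 4.
{1, 7, 8} are all mutually reachable — one SCC of size 3.
{6} is an SCC by itself.
{5} is an SCC by itself.
That gives 4 strongly connected components.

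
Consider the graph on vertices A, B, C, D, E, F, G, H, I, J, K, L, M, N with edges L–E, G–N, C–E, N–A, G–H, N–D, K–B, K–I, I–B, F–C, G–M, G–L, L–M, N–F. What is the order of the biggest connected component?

10

J is isolated — a component by itself.
Starting from B we can reach B, I, K. That is one component of size 3.
Starting from A we can reach A, C, D, E, F, G, H, L, M, N. That is one component of size 10.
The largest has 10 vertices.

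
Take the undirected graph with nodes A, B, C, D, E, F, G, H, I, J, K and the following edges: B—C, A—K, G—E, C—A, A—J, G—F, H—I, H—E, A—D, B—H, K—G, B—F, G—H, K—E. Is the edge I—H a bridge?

Removing I—H leaves no path between I and H: the component count goes from 1 to 2. So it is a bridge.

Yes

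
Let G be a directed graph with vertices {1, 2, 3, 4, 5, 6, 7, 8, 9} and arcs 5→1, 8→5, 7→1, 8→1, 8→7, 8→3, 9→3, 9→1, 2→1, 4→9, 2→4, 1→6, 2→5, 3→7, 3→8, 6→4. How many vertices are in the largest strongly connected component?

{1, 3, 4, 5, 6, 7, 8, 9} are all mutually reachable — one SCC of size 8.
{2} is an SCC by itself.
The largest has 8 vertices.

8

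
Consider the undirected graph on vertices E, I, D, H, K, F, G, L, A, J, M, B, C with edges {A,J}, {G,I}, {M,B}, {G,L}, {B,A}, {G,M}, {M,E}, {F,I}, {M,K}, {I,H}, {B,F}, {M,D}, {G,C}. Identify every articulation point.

A, B, G, I, M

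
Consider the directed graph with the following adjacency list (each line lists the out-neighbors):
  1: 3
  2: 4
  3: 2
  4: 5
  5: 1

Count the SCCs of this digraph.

1

{1, 2, 3, 4, 5} are all mutually reachable — one SCC of size 5.
That gives 1 strongly connected component.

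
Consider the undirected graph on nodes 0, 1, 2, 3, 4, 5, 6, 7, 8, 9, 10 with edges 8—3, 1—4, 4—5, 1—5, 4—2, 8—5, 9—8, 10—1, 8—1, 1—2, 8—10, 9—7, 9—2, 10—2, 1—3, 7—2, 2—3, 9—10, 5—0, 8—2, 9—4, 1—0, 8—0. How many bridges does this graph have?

The edges on the cycle 9-8-10-1-4-9 are not bridges since each lies on that cycle.
Every edge lies on some cycle, so there are no bridges.

0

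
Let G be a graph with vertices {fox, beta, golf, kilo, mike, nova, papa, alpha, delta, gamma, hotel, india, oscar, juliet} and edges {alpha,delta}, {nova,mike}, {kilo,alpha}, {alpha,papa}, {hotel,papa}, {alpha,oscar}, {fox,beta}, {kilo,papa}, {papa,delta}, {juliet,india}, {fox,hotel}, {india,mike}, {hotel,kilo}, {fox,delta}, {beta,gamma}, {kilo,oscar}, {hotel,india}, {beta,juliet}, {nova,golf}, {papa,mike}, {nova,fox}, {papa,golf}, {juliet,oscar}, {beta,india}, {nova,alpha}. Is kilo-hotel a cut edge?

No

After removing kilo-hotel, the path kilo-papa-hotel still connects them, so the edge is not a bridge.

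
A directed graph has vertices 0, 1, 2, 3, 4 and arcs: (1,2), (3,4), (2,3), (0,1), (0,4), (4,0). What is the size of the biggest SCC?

5

{0, 1, 2, 3, 4} are all mutually reachable — one SCC of size 5.
The largest has 5 vertices.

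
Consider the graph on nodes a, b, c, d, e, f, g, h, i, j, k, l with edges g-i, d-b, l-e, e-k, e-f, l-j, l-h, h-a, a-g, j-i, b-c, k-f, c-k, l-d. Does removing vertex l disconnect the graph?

Yes

Deleting l raises the number of components from 1 to 2, so l is a cut vertex.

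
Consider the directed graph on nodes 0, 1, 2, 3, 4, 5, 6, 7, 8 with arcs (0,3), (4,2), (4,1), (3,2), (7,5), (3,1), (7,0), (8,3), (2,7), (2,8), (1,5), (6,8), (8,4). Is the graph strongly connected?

No

There is no directed path from 5 to 6, so the graph is not strongly connected.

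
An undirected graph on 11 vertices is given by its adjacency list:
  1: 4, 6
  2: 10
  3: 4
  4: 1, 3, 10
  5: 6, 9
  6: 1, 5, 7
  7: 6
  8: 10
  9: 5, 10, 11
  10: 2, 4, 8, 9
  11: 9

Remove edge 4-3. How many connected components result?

2

Before removal there is 1 component.
4-3 is a bridge — removing it separates 4's side from 3's side.
After removal: 2 components.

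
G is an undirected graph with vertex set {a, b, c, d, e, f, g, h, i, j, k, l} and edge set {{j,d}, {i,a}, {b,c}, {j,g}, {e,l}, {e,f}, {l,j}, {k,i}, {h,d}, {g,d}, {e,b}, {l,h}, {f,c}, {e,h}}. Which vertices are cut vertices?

e, i

Removing e increases the component count from 2 to 3, so e is a cut vertex.
Removing i increases the component count from 2 to 3, so i is a cut vertex.
By contrast removing f leaves 2 components; it is not a cut vertex. No other vertex is a cut vertex either.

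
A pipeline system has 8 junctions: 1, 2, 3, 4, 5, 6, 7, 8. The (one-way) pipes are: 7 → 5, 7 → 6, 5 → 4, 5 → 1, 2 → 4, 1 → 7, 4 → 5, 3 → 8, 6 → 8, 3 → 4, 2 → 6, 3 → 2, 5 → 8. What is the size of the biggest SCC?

4

{1, 4, 5, 7} are all mutually reachable — one SCC of size 4.
{2} is an SCC by itself.
{8} is an SCC by itself.
{3} is an SCC by itself.
{6} is an SCC by itself.
The largest has 4 vertices.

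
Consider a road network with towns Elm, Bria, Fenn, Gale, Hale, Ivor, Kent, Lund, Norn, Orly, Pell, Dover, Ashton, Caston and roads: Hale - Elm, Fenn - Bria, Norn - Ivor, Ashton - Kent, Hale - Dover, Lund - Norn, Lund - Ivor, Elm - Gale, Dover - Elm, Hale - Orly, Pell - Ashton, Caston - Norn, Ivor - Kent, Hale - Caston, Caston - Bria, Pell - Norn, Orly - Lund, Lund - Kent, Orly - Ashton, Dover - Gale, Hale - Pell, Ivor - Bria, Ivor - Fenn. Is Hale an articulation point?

Yes

Deleting Hale raises the number of components from 1 to 2, so Hale is a cut vertex.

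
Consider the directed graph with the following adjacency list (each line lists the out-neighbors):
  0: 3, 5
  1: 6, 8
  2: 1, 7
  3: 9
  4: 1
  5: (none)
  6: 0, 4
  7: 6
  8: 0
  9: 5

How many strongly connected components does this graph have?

{1, 4, 6} are all mutually reachable — one SCC of size 3.
{9} is an SCC by itself.
{2} is an SCC by itself.
{5} is an SCC by itself.
{0} is an SCC by itself.
(and 3 more singleton SCCs)
That gives 8 strongly connected components.

8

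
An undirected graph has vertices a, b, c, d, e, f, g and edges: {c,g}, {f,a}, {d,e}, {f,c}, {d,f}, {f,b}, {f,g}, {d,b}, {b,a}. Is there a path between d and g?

Yes

From d we can reach a, b, c, d, e, f, g, which includes g.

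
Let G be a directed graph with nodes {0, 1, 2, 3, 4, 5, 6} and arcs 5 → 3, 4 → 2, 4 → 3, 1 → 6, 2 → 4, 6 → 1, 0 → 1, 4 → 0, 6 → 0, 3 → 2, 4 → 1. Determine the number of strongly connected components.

3

{2, 3, 4} are all mutually reachable — one SCC of size 3.
{0, 1, 6} are all mutually reachable — one SCC of size 3.
{5} is an SCC by itself.
That gives 3 strongly connected components.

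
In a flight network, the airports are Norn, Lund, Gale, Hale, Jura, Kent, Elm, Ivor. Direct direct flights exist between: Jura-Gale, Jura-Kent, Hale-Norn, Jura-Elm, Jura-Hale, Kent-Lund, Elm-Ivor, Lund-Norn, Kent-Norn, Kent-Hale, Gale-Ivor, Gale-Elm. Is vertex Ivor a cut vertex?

Deleting Ivor leaves 1 component (was 1) (its neighbors Elm, Gale remain connected to each other), so Ivor is not a cut vertex.

No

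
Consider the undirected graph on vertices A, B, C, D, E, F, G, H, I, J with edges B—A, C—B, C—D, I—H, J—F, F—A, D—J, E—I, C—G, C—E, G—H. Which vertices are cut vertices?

C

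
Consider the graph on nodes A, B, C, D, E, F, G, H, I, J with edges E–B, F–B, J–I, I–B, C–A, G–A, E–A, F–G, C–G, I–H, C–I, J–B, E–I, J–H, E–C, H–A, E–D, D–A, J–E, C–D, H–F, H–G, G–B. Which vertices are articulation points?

Removing B, for instance, still leaves 1 component. No single vertex removal increases the component count — the graph has no articulation points.

none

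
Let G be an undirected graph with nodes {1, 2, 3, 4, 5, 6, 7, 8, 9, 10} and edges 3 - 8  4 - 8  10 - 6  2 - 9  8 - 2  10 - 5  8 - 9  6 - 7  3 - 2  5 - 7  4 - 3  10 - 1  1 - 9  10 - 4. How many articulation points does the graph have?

1

Removing 10 increases the component count from 1 to 2, so 10 is a cut vertex.
By contrast removing 6 leaves 1 component; it is not a cut vertex. No other vertex is a cut vertex either.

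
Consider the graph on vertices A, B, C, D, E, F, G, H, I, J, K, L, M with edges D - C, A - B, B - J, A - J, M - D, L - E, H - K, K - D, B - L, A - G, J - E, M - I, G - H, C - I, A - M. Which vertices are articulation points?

A

Removing A increases the component count from 2 to 3, so A is a cut vertex.
By contrast removing D leaves 2 components; it is not a cut vertex. No other vertex is a cut vertex either.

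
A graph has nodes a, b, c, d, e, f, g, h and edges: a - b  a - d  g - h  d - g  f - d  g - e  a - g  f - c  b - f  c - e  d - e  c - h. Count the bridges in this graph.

The edges on the cycle a-b-f-c-h-g-a are not bridges since each lies on that cycle.
Every edge lies on some cycle, so there are no bridges.

0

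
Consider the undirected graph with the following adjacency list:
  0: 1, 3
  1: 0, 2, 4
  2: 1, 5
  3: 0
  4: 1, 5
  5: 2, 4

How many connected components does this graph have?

1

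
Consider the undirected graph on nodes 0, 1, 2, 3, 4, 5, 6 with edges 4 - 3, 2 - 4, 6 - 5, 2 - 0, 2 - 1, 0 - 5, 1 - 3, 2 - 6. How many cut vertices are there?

Removing 2 increases the component count from 1 to 2, so 2 is a cut vertex.
By contrast removing 6 leaves 1 component; it is not a cut vertex. No other vertex is a cut vertex either.

1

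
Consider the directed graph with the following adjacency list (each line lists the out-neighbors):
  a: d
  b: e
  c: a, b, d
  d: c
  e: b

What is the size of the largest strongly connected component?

3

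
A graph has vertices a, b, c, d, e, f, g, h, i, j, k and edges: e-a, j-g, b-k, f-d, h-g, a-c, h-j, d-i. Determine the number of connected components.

4

Starting from b we can reach b, k. That is one component of size 2.
Starting from a we can reach a, c, e. That is one component of size 3.
Starting from d we can reach d, f, i. That is one component of size 3.
Starting from g we can reach g, h, j. That is one component of size 3.
Total: 4 components.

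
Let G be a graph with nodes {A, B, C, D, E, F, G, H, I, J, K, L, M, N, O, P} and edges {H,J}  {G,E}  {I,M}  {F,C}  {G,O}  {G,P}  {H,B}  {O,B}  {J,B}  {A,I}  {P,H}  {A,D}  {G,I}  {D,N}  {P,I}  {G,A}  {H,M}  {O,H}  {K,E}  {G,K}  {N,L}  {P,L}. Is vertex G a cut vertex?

Yes

Deleting G raises the number of components from 2 to 3, so G is a cut vertex.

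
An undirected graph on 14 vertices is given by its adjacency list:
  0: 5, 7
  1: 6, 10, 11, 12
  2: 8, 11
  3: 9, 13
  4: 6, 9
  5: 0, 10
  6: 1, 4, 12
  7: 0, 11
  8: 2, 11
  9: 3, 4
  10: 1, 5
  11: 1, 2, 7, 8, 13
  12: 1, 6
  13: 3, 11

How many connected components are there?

Starting from 0 we can reach 0, 1, 2, 3, 4, 5, 6, 7, 8, 9, 10, 11, 12, 13. That is one component of size 14.
Total: 1 component.

1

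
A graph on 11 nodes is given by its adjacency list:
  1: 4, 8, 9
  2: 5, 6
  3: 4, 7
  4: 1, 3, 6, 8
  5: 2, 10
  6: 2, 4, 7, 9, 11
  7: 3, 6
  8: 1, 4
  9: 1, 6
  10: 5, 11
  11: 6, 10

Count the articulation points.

1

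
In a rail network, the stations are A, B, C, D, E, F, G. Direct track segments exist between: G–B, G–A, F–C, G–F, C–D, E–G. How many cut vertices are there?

3

Removing C increases the component count from 1 to 2, so C is a cut vertex.
Removing F increases the component count from 1 to 2, so F is a cut vertex.
Removing G increases the component count from 1 to 4, so G is a cut vertex.
By contrast removing B leaves 1 component; it is not a cut vertex. No other vertex is a cut vertex either.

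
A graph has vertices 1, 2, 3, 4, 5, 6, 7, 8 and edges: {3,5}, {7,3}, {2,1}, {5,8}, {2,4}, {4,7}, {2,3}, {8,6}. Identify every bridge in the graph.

The edges on the cycle 2-4-7-3-2 are not bridges since each lies on that cycle.
But removing 2—1 disconnects 2 from 1; removing 8—6 disconnects 8 from 6; removing 3—5 disconnects 3 from 5; removing 5—8 disconnects 5 from 8 — these are bridges.

1-2, 3-5, 5-8, 6-8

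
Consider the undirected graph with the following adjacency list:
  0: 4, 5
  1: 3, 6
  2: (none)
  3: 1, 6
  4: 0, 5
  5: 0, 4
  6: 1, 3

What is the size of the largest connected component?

2 is isolated — a component by itself.
Starting from 0 we can reach 0, 4, 5. That is one component of size 3.
Starting from 1 we can reach 1, 3, 6. That is one component of size 3.
The largest has 3 vertices.

3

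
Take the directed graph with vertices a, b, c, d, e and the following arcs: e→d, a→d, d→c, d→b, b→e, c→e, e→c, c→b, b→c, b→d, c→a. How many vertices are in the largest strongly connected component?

{a, b, c, d, e} are all mutually reachable — one SCC of size 5.
The largest has 5 vertices.

5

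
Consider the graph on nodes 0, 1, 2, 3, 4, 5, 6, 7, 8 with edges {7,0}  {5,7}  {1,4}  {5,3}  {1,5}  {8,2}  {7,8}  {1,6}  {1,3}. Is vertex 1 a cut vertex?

Yes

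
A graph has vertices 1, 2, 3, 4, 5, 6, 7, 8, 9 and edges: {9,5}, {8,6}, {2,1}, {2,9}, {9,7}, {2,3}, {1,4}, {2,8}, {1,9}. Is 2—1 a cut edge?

After removing 2—1, the path 2-9-1 still connects them, so the edge is not a bridge.

No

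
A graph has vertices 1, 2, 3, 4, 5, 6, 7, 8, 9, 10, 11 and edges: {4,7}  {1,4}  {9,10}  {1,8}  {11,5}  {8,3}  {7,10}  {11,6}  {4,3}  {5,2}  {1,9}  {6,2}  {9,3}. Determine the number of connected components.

Starting from 2 we can reach 2, 5, 6, 11. That is one component of size 4.
Starting from 1 we can reach 1, 3, 4, 7, 8, 9, 10. That is one component of size 7.
Total: 2 components.

2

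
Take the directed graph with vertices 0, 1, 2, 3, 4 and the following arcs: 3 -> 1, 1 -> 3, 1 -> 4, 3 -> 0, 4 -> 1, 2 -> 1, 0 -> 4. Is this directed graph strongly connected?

There is no directed path from 1 to 2, so the graph is not strongly connected.

No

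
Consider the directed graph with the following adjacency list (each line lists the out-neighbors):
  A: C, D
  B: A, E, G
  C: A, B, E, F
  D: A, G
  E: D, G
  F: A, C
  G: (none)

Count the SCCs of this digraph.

2

{A, B, C, D, E, F} are all mutually reachable — one SCC of size 6.
{G} is an SCC by itself.
That gives 2 strongly connected components.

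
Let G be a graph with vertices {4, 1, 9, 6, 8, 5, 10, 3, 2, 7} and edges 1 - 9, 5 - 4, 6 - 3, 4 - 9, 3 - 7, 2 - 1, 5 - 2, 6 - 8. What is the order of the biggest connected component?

10 is isolated — a component by itself.
Starting from 3 we can reach 3, 6, 7, 8. That is one component of size 4.
Starting from 1 we can reach 1, 2, 4, 5, 9. That is one component of size 5.
The largest has 5 vertices.

5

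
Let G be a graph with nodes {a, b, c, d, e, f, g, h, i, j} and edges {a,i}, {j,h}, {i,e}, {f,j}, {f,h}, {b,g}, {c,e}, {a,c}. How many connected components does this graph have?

4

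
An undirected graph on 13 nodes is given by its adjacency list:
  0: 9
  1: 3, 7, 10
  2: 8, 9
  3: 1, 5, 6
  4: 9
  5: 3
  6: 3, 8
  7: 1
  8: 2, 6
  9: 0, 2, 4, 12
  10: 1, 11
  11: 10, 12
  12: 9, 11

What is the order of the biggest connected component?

13

Starting from 0 we can reach 0, 1, 2, 3, 4, 5, 6, 7, 8, 9, 10, 11, 12. That is one component of size 13.
The largest has 13 vertices.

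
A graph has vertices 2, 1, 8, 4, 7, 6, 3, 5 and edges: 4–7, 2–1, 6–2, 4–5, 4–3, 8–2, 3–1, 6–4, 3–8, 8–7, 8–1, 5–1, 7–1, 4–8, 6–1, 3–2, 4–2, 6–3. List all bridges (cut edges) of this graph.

The edges on the cycle 6-4-5-1-7-8-3-6 are not bridges since each lies on that cycle.
Every edge lies on some cycle, so there are no bridges.

none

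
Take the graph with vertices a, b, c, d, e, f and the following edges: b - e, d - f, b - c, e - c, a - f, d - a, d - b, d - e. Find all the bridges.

The edges on the cycle d-a-f-d are not bridges since each lies on that cycle.
Every edge lies on some cycle, so there are no bridges.

none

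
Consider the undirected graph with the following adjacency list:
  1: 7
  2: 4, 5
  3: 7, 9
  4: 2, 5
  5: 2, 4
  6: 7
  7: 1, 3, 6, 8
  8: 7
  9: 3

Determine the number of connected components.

2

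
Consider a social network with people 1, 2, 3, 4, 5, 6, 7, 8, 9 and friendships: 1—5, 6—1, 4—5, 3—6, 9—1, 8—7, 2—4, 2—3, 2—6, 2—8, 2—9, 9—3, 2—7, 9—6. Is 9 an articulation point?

Deleting 9 leaves 1 component (was 1) (its neighbors 1, 2, 3, 6 remain connected to each other), so 9 is not a cut vertex.

No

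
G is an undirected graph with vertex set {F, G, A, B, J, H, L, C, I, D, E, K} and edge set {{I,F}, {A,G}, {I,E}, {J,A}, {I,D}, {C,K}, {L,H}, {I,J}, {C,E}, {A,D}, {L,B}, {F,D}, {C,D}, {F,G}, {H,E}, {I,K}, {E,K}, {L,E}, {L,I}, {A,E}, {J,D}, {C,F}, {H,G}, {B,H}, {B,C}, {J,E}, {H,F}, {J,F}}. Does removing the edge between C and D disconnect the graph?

No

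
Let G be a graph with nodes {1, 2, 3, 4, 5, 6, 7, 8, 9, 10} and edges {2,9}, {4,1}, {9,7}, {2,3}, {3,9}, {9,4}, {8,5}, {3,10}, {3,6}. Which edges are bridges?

The edges on the cycle 2-3-9-2 are not bridges since each lies on that cycle.
But removing 3–10 disconnects 3 from 10; removing 9–7 disconnects 9 from 7; removing 8–5 disconnects 8 from 5; removing 9–4 disconnects 9 from 4 — these are bridges.
In total 6 edges are bridges.

1-4, 10-3, 3-6, 4-9, 5-8, 7-9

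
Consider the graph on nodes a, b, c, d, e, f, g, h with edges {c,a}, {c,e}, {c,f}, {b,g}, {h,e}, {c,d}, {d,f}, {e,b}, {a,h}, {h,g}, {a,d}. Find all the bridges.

The edges on the cycle c-a-h-e-c are not bridges since each lies on that cycle.
Every edge lies on some cycle, so there are no bridges.

none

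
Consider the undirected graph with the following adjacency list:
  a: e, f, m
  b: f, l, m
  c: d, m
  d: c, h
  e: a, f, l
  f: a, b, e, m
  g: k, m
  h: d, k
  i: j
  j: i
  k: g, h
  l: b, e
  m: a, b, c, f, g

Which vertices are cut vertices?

Removing m increases the component count from 2 to 3, so m is a cut vertex.
By contrast removing d leaves 2 components; it is not a cut vertex. No other vertex is a cut vertex either.

m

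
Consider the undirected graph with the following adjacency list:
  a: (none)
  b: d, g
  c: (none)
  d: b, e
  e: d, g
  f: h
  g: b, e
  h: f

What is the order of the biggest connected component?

c is isolated — a component by itself.
a is isolated — a component by itself.
Starting from f we can reach f, h. That is one component of size 2.
Starting from b we can reach b, d, e, g. That is one component of size 4.
The largest has 4 vertices.

4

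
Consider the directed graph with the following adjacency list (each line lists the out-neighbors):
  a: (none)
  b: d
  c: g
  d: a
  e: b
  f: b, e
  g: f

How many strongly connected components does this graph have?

7

{f} is an SCC by itself.
{b} is an SCC by itself.
{d} is an SCC by itself.
{a} is an SCC by itself.
{e} is an SCC by itself.
(and 2 more singleton SCCs)
That gives 7 strongly connected components.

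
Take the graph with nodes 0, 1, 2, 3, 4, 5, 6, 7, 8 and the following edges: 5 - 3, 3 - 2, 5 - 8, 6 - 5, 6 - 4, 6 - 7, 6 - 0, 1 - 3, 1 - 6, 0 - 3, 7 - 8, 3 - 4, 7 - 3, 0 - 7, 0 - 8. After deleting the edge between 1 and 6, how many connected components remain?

1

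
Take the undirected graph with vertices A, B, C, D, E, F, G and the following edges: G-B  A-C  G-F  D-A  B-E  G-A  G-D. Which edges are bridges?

A-C, B-E, B-G, F-G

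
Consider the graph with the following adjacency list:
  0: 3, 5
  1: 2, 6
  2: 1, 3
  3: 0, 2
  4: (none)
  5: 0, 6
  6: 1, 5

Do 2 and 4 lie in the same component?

The component containing 2 is {0, 1, 2, 3, 5, 6}, and 4 is not in it.

No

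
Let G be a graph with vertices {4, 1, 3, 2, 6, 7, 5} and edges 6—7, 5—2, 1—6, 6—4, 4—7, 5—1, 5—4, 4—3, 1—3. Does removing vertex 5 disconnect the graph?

Deleting 5 raises the number of components from 1 to 2, so 5 is a cut vertex.

Yes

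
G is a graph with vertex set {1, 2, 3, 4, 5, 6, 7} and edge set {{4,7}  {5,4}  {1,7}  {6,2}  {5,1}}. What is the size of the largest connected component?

4

3 is isolated — a component by itself.
Starting from 2 we can reach 2, 6. That is one component of size 2.
Starting from 1 we can reach 1, 4, 5, 7. That is one component of size 4.
The largest has 4 vertices.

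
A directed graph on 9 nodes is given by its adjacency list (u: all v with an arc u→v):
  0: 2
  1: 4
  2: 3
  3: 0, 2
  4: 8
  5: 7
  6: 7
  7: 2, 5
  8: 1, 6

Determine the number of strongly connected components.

{0, 2, 3} are all mutually reachable — one SCC of size 3.
{1, 4, 8} are all mutually reachable — one SCC of size 3.
{5, 7} are all mutually reachable — one SCC of size 2.
{6} is an SCC by itself.
That gives 4 strongly connected components.

4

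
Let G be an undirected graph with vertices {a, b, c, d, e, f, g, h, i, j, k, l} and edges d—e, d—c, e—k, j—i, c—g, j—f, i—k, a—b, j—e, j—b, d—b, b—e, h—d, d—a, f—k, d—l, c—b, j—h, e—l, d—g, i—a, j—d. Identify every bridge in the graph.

The edges on the cycle j-i-k-e-b-d-j are not bridges since each lies on that cycle.
Every edge lies on some cycle, so there are no bridges.

none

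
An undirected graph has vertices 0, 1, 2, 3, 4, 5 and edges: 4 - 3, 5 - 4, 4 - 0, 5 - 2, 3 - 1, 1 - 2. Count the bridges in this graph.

The edges on the cycle 5-4-3-1-2-5 are not bridges since each lies on that cycle.
But removing 4 - 0 disconnects 4 from 0 — this is a bridge.

1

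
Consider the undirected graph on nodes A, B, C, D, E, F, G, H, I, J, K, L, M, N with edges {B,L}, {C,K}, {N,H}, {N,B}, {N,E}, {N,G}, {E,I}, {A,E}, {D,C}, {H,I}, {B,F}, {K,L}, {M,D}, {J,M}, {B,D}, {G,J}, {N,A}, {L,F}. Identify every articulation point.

Removing N increases the component count from 1 to 2, so N is a cut vertex.
By contrast removing D leaves 1 component; it is not a cut vertex. No other vertex is a cut vertex either.

N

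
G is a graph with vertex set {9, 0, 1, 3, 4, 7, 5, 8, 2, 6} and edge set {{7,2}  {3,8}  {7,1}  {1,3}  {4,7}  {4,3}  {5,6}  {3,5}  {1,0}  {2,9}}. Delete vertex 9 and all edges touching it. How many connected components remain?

With 9 gone, the remaining components are: {0, 1, 2, 3, 4, 5, 6, 7, 8}.
That is 1 component.

1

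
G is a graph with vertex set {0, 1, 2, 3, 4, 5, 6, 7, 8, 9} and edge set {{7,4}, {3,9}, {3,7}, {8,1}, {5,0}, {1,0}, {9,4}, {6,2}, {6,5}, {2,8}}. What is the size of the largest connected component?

Starting from 3 we can reach 3, 4, 7, 9. That is one component of size 4.
Starting from 0 we can reach 0, 1, 2, 5, 6, 8. That is one component of size 6.
The largest has 6 vertices.

6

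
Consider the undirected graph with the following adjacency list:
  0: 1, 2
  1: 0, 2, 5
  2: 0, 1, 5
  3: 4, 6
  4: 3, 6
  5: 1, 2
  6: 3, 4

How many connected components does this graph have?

2

Starting from 3 we can reach 3, 4, 6. That is one component of size 3.
Starting from 0 we can reach 0, 1, 2, 5. That is one component of size 4.
Total: 2 components.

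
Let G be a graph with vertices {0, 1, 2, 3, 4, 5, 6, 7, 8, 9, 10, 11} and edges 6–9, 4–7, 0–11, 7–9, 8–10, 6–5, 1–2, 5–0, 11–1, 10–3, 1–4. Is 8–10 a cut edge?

Removing 8–10 leaves no path between 8 and 10: the component count goes from 2 to 3. So it is a bridge.

Yes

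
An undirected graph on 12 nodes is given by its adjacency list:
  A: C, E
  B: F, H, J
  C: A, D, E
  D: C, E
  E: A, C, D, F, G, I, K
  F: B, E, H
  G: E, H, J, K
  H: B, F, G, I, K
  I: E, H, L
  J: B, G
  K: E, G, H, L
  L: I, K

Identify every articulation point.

E

Removing E increases the component count from 1 to 2, so E is a cut vertex.
By contrast removing H leaves 1 component; it is not a cut vertex. No other vertex is a cut vertex either.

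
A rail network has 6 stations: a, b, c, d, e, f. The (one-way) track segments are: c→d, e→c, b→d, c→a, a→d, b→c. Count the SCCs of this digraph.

{c} is an SCC by itself.
{e} is an SCC by itself.
{f} is an SCC by itself.
{a} is an SCC by itself.
{b} is an SCC by itself.
(and 1 more singleton SCC)
That gives 6 strongly connected components.

6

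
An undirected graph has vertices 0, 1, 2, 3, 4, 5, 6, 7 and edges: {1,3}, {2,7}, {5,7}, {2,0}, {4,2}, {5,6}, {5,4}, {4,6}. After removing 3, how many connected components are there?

With 3 gone, the remaining components are: {1}; {0, 2, 4, 5, 6, 7}.
That is 2 components.

2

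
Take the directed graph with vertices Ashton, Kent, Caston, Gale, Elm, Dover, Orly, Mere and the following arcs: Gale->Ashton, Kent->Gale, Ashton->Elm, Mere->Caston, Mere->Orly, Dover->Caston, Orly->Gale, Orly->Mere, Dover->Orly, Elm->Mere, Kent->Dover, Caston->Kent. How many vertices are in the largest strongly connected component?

8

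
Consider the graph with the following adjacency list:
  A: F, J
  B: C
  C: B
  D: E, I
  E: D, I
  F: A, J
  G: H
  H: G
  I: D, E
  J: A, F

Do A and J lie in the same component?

Yes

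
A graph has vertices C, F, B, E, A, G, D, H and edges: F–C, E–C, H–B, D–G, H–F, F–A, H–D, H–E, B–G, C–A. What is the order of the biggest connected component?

8

Starting from A we can reach A, B, C, D, E, F, G, H. That is one component of size 8.
The largest has 8 vertices.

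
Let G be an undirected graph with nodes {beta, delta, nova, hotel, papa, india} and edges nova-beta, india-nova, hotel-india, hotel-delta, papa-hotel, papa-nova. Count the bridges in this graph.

2

The edges on the cycle papa-hotel-india-nova-papa are not bridges since each lies on that cycle.
But removing hotel-delta disconnects hotel from delta; removing beta-nova disconnects beta from nova — these are bridges.
That makes 2 bridges.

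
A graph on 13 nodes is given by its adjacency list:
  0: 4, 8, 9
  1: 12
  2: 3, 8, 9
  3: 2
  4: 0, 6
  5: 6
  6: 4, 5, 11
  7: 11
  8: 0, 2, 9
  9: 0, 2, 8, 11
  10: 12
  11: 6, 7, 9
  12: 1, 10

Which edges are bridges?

The edges on the cycle 0-4-6-11-9-8-0 are not bridges since each lies on that cycle.
But removing 6-5 disconnects 6 from 5; removing 7-11 disconnects 7 from 11; removing 12-1 disconnects 12 from 1; removing 10-12 disconnects 10 from 12 — these are bridges.
In total 5 edges are bridges.

1-12, 10-12, 11-7, 2-3, 5-6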